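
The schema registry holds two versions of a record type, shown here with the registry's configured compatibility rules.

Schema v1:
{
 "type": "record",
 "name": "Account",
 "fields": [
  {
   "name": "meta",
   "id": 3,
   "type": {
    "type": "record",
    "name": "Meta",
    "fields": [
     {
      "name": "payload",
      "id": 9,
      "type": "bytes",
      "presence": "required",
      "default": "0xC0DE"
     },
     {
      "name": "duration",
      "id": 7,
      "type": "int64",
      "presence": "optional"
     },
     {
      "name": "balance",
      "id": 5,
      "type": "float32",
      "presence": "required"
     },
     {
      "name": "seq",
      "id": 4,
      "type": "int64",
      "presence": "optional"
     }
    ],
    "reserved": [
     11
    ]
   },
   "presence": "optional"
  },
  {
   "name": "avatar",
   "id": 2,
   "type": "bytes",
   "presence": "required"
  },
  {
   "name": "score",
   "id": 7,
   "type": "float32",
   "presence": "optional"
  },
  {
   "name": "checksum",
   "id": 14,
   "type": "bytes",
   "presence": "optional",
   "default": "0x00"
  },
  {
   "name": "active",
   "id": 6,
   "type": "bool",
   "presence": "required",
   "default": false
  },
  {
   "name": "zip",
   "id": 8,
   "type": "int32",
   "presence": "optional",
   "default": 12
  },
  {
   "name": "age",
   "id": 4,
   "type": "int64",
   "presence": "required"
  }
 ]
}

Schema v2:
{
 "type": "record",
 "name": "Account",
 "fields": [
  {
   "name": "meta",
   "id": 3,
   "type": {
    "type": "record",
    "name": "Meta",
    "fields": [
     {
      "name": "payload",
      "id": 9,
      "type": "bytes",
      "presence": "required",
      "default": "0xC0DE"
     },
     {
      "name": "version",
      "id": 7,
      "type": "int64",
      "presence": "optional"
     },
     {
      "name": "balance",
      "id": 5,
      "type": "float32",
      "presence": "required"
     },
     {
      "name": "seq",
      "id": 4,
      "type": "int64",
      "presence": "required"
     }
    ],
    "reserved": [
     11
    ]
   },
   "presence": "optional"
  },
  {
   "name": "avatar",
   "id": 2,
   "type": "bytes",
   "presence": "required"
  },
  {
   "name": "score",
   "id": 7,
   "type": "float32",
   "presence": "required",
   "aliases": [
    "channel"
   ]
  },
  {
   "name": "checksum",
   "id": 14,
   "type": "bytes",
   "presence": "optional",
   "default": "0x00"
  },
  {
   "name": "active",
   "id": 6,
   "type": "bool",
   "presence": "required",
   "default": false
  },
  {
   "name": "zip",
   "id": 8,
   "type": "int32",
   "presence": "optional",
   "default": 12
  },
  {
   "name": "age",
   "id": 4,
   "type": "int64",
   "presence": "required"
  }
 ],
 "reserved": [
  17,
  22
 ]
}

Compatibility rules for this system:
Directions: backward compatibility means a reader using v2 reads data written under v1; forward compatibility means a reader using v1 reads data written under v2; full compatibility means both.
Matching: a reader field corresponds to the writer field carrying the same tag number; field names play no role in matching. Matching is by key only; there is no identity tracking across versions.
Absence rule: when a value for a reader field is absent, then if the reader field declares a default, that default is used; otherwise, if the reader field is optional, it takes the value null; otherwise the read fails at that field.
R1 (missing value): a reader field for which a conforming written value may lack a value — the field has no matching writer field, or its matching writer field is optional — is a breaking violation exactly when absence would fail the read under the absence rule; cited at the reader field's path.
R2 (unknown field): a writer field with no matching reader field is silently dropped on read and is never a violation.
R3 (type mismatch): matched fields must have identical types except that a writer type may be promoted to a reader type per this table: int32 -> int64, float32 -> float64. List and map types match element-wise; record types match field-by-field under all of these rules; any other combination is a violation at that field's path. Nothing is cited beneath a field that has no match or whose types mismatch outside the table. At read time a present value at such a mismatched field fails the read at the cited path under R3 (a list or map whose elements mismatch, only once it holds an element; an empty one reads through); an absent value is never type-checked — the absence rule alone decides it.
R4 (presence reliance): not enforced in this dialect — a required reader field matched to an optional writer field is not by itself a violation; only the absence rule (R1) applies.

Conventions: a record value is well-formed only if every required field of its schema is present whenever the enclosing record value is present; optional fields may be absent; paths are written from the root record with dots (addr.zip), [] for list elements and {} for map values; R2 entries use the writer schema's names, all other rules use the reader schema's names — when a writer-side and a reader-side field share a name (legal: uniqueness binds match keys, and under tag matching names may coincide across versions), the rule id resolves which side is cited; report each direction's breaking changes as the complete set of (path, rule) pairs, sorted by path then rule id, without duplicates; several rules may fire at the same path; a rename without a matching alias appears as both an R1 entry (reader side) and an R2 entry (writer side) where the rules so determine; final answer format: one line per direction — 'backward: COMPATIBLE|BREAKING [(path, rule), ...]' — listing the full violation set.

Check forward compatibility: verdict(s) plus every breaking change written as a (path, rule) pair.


forward: COMPATIBLE []

in Account below, arrows point writer -> reader
checking forward for Account: reader v1 against writer v2:
  meta: paired with writer meta (Meta -> Meta; writer optional)
  avatar: paired with writer avatar (bytes -> bytes; writer required)
  score: paired with writer score (float32 -> float32; writer required)
  checksum: paired with writer checksum (bytes -> bytes; writer optional)
  active: paired with writer active (bool -> bool; writer required)
  zip: paired with writer zip (int32 -> int32; writer optional)
  age: paired with writer age (int64 -> int64; writer required)
  meta.payload: paired with writer meta.payload (bytes -> bytes; writer required)
  meta.duration: paired with writer meta.version (int64 -> int64; writer optional)
  meta.balance: paired with writer meta.balance (float32 -> float32; writer required)
  meta.seq: paired with writer meta.seq (int64 -> int64; writer required)
  => forward verdict for Account: COMPATIBLE, no violations
the rest of the Account diff is inert for this question:
  field score in record Account: optional changed to required -> fires only in the backward direction of Account, which is not asked here
  field seq in record Meta: optional changed to required -> fires only in the backward direction of Account, which is not asked here
  renamed field duration to version in record Meta -> inert for the asked Account verdict: nothing fires


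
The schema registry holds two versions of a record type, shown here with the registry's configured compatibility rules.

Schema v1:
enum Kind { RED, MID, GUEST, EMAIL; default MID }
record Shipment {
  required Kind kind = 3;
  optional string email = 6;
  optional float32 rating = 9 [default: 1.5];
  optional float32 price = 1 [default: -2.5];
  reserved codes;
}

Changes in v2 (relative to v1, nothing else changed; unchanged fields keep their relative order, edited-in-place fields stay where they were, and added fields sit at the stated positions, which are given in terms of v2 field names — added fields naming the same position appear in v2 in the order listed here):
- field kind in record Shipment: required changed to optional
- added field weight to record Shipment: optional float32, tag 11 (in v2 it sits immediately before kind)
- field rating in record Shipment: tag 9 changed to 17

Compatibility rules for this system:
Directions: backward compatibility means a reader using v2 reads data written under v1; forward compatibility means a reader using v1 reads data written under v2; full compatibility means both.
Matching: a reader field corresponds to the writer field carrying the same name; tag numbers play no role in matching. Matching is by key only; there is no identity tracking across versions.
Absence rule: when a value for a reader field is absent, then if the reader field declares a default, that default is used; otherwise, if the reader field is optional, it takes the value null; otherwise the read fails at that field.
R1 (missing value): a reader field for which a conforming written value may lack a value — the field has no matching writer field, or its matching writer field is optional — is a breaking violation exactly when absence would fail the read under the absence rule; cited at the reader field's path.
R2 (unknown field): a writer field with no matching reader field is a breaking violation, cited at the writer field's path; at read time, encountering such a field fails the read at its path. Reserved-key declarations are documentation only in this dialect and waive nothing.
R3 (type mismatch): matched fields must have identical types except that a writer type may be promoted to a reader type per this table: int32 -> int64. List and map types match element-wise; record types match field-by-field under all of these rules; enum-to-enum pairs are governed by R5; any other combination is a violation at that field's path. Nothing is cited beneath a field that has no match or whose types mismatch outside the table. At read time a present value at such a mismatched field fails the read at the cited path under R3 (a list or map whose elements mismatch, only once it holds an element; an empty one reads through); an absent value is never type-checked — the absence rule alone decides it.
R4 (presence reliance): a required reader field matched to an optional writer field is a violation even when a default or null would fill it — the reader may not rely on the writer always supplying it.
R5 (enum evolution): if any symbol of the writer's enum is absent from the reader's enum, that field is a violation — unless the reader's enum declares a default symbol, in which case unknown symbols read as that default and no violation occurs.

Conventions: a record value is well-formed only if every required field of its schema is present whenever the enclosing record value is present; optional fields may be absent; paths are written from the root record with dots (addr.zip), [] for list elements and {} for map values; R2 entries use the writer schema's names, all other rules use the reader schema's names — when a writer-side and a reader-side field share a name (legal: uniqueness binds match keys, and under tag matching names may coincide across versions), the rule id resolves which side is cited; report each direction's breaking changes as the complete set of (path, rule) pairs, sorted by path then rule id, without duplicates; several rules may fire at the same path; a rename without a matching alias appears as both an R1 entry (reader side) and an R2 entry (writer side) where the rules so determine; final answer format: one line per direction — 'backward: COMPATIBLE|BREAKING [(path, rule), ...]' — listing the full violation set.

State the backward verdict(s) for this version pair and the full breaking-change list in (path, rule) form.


backward: COMPATIBLE []

arrows below run writer -> reader for Shipment
backward on Shipment — v2 reading data written by v1:
  no writer field matches reader weight
  writer required, Kind -> Kind: reader kind maps from writer kind
  writer optional, string -> string: reader email maps from writer email
  writer optional, float32 -> float32: reader rating maps from writer rating
  writer optional, float32 -> float32: reader price maps from writer price
  => backward: COMPATIBLE
the other Shipment changes do not affect what is asked:
  field kind in record Shipment: required changed to optional -> fires only in the forward direction of Shipment, which is not asked here
  added field weight to record Shipment: optional float32, tag 11 (in v2 it sits immediately before kind) -> fires only in the forward direction of Shipment, which is not asked here
  field rating in record Shipment: tag 9 changed to 17 -> fires no rule on Shipment, leaving the asked answer as it is


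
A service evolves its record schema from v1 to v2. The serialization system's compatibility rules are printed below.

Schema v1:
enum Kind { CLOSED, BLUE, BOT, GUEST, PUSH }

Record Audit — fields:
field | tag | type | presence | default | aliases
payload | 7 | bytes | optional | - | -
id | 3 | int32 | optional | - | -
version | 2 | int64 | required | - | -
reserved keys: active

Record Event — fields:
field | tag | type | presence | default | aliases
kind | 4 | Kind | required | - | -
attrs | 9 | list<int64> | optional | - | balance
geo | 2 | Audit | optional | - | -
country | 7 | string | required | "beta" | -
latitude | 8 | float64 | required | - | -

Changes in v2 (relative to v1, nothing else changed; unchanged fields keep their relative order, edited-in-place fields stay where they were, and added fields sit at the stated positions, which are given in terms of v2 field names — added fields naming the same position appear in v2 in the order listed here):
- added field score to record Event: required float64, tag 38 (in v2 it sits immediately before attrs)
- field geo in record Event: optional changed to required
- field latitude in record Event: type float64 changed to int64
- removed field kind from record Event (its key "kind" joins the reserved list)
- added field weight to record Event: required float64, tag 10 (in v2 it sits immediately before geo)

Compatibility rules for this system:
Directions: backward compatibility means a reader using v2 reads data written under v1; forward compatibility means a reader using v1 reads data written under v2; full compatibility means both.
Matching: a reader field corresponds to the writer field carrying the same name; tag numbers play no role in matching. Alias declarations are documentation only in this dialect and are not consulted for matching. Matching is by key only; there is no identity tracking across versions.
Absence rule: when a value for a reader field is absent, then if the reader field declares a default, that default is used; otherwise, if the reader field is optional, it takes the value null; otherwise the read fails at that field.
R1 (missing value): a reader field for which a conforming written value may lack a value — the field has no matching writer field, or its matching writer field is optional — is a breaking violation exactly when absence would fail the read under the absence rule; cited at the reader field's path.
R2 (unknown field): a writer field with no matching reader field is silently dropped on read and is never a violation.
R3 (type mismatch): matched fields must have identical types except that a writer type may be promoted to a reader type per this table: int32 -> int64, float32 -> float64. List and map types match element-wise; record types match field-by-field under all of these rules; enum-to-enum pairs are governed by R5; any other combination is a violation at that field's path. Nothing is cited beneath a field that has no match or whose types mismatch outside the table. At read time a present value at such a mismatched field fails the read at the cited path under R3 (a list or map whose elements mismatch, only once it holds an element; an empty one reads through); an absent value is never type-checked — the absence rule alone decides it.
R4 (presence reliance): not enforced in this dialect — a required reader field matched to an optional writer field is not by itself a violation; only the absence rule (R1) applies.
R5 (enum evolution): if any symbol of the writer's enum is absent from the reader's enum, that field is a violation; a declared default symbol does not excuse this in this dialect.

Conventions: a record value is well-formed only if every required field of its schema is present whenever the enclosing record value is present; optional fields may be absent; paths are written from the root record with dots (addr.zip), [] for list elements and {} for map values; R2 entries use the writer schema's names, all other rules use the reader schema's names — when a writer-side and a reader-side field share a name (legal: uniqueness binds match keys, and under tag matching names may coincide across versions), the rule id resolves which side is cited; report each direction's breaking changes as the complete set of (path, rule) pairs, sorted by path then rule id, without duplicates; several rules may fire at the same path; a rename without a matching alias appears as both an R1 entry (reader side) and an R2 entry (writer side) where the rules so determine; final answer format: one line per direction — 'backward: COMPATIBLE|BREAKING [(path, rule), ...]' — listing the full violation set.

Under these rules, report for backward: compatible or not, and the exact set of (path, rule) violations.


arrows below run writer -> reader for Event
checking backward for Event: reader v2 against writer v1:
  score: no writer-side match
  list<int64> -> list<int64>, writer optional: attrs aligns to attrs
  weight: no writer-side match
  Audit -> Audit, writer optional: geo aligns to geo
  string -> string, writer required: country aligns to country
  float64 -> int64, writer required: latitude aligns to latitude
  writer kind: unknown to reader
  bytes -> bytes, writer optional: geo.payload aligns to geo.payload
  int32 -> int32, writer optional: geo.id aligns to geo.id
  int64 -> int64, writer required: geo.version aligns to geo.version
  R1 fires at geo
  R3 fires at latitude
  R1 fires at score
  R1 fires at weight
  => 4 violation(s): backward is BREAKING for Event
checking off the Event differences that do not matter here:
  removed field kind from record Event (its key "kind" joins the reserved list) -> its effect on Event is confined to the forward direction, not asked

backward: BREAKING [(geo, R1), (latitude, R3), (score, R1), (weight, R1)]


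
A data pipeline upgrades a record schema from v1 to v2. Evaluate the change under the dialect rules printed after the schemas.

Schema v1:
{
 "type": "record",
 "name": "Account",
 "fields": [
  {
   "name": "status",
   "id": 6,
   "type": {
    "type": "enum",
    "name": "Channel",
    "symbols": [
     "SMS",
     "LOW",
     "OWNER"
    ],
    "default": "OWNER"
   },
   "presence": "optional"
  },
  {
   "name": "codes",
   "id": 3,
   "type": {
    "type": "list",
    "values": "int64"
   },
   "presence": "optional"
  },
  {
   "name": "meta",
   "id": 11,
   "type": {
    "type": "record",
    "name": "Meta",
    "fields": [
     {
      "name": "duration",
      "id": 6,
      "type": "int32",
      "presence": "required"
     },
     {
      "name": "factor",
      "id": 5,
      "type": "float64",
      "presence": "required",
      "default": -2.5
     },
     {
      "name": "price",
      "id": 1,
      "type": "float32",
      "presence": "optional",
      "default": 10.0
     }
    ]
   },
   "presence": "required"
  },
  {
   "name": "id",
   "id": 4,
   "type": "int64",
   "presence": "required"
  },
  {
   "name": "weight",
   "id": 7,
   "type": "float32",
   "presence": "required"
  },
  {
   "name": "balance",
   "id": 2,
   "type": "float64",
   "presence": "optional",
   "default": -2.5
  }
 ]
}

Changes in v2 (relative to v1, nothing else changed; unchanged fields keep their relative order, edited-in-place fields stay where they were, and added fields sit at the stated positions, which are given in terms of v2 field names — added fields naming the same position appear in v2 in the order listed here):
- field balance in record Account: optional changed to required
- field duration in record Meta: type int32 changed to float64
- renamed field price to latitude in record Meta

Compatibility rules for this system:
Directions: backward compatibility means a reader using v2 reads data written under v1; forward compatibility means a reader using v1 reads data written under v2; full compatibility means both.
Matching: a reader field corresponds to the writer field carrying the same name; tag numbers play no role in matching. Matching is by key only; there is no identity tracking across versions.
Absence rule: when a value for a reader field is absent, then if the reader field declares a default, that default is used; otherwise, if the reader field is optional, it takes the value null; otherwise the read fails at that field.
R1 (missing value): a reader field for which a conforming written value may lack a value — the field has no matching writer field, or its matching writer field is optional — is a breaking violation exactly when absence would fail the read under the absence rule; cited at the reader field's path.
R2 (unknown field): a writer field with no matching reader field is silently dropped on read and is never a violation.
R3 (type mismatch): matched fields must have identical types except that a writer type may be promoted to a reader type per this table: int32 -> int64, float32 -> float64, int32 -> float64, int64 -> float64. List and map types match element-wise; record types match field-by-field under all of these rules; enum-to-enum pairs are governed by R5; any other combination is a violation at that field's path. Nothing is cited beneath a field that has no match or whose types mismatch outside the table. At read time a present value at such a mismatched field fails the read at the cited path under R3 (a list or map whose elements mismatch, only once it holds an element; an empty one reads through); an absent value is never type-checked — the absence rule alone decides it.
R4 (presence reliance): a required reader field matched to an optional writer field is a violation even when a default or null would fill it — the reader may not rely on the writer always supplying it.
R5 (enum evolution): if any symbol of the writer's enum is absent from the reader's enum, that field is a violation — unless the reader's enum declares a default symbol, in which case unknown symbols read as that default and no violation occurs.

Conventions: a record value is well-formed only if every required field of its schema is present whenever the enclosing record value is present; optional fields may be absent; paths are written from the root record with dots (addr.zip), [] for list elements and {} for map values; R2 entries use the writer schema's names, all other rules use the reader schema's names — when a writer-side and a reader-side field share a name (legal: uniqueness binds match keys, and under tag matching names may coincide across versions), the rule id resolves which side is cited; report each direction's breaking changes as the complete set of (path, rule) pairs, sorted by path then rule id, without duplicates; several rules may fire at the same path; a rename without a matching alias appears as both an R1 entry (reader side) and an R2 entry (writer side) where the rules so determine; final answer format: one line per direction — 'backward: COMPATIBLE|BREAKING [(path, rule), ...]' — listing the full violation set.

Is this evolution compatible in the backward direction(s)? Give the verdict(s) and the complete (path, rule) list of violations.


backward: BREAKING [(balance, R4)]

in Account below, arrows point writer -> reader
backward for Account (reader v2, writer v1):
  Channel -> Channel, writer optional: status aligns to status
  list<int64> -> list<int64>, writer optional: codes aligns to codes
  Meta -> Meta, writer required: meta aligns to meta
  int64 -> int64, writer required: id aligns to id
  float32 -> float32, writer required: weight aligns to weight
  float64 -> float64, writer optional: balance aligns to balance
  int32 -> float64, writer required: meta.duration aligns to meta.duration
  float64 -> float64, writer required: meta.factor aligns to meta.factor
  no writer field matches reader meta.latitude
  writer field meta.price has no reader counterpart
  breaking: (balance, R4)
  => backward verdict for Account: BREAKING, 1 violation(s)
diffs on Account not affecting the asked answer:
  field duration in record Meta: type int32 changed to float64 -> matters only for Account's forward compatibility — outside the asked direction
  renamed field price to latitude in record Meta -> inert for the asked Account verdict: nothing fires


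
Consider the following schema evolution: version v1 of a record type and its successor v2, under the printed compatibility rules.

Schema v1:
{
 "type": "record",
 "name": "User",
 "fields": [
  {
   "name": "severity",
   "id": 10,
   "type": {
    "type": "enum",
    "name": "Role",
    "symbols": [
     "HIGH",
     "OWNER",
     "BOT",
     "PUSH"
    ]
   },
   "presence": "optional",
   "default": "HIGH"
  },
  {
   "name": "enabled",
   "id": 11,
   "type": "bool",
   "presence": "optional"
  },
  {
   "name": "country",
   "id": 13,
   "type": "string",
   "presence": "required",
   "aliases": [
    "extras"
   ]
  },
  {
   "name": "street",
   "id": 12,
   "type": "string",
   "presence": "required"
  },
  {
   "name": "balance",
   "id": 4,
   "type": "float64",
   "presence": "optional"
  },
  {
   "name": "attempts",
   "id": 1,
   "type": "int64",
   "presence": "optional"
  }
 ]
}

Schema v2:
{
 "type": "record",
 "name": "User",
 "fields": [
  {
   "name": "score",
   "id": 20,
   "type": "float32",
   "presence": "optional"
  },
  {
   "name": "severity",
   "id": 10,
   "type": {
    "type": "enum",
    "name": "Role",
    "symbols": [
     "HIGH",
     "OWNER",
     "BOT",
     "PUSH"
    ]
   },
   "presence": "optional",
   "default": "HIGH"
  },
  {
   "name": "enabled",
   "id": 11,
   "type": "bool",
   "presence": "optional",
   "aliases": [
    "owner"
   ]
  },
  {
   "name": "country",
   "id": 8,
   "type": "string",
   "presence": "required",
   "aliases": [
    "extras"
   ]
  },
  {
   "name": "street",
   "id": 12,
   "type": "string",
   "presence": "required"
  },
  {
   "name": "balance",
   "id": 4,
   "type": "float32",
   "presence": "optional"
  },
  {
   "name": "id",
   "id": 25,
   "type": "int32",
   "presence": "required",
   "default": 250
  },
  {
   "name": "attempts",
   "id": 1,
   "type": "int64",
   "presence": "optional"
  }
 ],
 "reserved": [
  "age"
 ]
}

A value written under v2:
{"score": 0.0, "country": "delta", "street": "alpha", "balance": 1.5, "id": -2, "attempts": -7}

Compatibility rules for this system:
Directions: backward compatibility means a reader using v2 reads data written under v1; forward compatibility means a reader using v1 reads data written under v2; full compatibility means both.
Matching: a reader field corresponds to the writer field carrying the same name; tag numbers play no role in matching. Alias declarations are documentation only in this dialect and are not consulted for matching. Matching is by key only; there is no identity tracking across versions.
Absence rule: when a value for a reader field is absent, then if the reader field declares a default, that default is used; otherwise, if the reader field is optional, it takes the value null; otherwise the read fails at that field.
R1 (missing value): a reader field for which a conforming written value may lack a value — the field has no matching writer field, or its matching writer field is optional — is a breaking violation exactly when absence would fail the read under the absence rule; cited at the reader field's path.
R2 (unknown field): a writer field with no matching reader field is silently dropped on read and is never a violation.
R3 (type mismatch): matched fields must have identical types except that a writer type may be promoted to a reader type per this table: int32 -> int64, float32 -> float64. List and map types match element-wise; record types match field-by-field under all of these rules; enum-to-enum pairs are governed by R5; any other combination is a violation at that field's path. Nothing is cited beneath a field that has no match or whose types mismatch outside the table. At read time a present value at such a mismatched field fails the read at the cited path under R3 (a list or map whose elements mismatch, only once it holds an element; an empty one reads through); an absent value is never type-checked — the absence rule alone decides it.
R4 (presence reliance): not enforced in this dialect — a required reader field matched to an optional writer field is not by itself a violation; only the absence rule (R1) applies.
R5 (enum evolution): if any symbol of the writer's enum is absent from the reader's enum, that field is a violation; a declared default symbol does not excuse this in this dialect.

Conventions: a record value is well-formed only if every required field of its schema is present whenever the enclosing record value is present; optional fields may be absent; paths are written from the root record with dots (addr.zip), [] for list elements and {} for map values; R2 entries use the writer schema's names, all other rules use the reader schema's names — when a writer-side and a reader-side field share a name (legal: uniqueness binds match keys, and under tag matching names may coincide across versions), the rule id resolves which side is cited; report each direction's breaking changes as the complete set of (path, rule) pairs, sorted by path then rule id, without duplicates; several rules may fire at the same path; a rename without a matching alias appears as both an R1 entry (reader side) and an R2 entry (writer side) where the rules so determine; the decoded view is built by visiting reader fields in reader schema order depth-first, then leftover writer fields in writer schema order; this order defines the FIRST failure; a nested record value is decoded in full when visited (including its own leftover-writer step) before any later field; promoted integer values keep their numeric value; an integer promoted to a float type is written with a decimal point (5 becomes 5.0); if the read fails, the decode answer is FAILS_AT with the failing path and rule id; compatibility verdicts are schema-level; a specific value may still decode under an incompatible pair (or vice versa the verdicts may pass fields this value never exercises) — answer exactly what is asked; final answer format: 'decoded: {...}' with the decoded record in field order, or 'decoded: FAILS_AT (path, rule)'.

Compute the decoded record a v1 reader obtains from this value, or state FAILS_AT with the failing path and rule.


decoded: {"severity": "HIGH", "enabled": null, "country": "delta", "street": "alpha", "balance": 1.5, "attempts": -7}

arrows below run writer -> reader for User
migrating the User value to v1:
  severity := "HIGH" (absent -> default)
  enabled := null (absent, optional -> null)
  country := "delta"
  street := "alpha"
  balance := 1.5 (float32 -> float64)
  attempts := -7
  writer score: unknown -> dropped
  writer id: unknown -> dropped
  => decoded: {"severity": "HIGH", "enabled": null, "country": "delta", "street": "alpha", "balance": 1.5, "attempts": -7}
ruling out the remaining User differences:
  added field id to record User: required int32, tag 25, default 250 (in v2 it sits immediately before attempts) -> triggers nothing under the printed rules; the User answer is the same either way
  field country in record User: tag 13 changed to 8 -> triggers nothing under the printed rules; the User answer is the same either way
  field balance in record User: type float64 changed to float32 -> changes User's schema-level verdicts only — the decode of this value is the same
  added field score to record User: optional float32, tag 20 (in v2 it sits immediately before severity) -> triggers nothing under the printed rules; the User answer is the same either way


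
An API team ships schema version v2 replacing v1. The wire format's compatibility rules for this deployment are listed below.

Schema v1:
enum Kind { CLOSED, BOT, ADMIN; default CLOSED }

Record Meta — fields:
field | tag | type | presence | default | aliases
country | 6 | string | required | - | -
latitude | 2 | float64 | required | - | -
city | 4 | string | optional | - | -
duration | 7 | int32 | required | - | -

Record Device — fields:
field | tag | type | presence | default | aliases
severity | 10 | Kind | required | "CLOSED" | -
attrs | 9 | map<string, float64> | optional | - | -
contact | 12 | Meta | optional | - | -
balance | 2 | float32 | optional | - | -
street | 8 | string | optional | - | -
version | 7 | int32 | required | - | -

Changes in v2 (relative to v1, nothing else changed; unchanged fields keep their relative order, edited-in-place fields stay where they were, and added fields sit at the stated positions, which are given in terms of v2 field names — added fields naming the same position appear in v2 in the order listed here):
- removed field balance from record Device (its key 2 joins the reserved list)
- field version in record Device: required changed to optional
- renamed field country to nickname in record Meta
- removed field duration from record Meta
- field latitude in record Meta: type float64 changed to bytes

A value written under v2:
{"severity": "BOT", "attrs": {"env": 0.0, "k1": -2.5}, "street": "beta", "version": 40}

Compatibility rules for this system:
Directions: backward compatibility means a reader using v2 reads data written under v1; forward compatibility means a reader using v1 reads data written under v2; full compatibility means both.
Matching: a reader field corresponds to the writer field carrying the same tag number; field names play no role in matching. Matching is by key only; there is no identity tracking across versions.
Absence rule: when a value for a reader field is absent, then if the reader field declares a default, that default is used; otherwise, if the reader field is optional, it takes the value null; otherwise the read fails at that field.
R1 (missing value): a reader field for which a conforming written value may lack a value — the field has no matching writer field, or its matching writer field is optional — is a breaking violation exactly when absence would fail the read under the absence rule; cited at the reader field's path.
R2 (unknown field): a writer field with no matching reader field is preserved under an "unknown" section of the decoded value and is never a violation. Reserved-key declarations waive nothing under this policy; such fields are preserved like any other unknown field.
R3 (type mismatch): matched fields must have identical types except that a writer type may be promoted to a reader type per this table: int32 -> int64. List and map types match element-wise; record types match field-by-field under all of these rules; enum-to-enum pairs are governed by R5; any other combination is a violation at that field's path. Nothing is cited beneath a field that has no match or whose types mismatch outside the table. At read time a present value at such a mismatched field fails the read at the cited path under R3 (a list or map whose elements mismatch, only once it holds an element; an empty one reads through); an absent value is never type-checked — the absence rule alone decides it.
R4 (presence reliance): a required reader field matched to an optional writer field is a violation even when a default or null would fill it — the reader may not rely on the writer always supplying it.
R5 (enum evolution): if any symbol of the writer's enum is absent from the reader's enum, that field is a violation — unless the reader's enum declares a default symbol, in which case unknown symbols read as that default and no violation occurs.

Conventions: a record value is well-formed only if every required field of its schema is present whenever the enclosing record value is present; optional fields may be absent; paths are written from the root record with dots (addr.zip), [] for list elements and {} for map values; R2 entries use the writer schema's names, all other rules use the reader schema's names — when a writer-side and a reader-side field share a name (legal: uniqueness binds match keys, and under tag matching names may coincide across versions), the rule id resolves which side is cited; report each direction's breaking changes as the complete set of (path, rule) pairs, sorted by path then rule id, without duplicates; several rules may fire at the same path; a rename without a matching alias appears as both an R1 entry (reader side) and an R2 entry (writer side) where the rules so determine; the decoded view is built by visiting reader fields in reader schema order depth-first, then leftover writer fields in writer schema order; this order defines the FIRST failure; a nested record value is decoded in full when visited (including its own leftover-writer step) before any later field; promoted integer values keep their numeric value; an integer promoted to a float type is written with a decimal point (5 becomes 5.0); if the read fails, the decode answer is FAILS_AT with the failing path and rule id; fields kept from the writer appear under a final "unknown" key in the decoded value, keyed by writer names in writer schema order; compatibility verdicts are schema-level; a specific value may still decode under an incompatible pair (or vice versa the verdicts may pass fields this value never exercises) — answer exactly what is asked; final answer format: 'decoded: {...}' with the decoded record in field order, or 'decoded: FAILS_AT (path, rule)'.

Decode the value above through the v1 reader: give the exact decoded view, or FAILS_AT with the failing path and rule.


arrows below run writer -> reader for Device
decode (reader v1):
  severity := "BOT"
  attrs := {"env": 0.0, "k1": -2.5}
  contact := null (not supplied -> null)
  balance := null (not supplied -> null)
  street := "beta"
  version := 40
  => decoded: {"severity": "BOT", "attrs": {"env": 0.0, "k1": -2.5}, "contact": null, "balance": null, "street": "beta", "version": 40}
the rest of the Device diff is inert for this question:
  removed field balance from record Device (its key 2 joins the reserved list) -> inert under this dialect — no rule fires on Device and the result does not move
  field version in record Device: required changed to optional -> schema-level compatibility only; this Device value's decode is unchanged
  renamed field country to nickname in record Meta -> inert under this dialect — no rule fires on Device and the result does not move
  removed field duration from record Meta -> schema-level compatibility only; this Device value's decode is unchanged
  field latitude in record Meta: type float64 changed to bytes -> schema-level compatibility only; this Device value's decode is unchanged

decoded: {"severity": "BOT", "attrs": {"env": 0.0, "k1": -2.5}, "contact": null, "balance": null, "street": "beta", "version": 40}


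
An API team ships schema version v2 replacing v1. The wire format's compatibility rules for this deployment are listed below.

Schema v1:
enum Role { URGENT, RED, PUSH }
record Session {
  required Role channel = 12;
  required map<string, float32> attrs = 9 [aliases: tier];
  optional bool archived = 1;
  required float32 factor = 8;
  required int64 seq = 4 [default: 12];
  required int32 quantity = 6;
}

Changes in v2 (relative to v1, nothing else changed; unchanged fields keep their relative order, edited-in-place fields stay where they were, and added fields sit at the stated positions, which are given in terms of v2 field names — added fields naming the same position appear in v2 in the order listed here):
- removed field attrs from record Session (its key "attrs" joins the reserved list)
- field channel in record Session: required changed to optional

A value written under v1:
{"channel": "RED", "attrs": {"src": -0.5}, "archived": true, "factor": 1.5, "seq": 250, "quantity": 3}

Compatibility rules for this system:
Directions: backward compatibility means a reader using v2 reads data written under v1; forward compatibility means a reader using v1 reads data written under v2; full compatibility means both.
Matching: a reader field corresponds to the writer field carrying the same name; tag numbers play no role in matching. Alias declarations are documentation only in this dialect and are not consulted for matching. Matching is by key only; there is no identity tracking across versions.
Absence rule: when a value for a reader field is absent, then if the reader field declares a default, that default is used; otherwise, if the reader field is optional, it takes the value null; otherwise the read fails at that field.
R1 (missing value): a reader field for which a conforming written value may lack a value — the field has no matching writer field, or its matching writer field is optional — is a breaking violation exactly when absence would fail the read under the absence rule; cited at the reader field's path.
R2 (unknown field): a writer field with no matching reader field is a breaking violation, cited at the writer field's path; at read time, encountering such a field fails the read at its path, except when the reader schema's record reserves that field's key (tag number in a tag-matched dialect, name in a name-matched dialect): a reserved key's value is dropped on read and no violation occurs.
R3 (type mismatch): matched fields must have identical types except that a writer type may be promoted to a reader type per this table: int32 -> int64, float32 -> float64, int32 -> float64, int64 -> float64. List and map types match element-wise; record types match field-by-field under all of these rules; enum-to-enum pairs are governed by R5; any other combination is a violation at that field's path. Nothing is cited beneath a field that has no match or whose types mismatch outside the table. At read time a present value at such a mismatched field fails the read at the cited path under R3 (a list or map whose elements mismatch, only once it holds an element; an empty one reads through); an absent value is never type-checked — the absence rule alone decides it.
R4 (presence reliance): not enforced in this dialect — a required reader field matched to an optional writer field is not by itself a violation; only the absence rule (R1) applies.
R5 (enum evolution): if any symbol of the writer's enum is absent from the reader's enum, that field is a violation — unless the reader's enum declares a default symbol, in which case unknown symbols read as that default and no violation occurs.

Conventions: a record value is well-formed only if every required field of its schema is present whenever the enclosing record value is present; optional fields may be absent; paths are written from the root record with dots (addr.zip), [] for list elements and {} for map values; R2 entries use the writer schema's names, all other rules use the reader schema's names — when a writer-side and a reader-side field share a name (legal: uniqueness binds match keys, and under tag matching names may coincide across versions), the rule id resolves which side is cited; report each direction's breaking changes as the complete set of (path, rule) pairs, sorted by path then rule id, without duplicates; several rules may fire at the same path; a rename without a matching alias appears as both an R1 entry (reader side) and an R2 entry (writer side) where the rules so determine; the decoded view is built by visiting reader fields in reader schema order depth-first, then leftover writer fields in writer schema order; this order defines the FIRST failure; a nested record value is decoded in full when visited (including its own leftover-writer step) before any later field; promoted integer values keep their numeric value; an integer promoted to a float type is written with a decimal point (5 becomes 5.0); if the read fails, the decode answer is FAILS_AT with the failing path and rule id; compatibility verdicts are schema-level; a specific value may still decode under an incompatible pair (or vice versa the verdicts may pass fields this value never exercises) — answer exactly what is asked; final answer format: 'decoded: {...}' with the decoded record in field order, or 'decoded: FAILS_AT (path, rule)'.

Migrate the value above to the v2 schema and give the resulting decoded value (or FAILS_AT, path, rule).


each type pair in Session: writer, then reader
decode (reader v2):
  channel := "RED"
  archived := true
  factor := 1.5
  seq := 250
  quantity := 3
  writer attrs: reserved -> dropped
  => decoded: {"channel": "RED", "archived": true, "factor": 1.5, "seq": 250, "quantity": 3}
checking off the Session differences that do not matter here:
  field channel in record Session: required changed to optional -> affects the rule determinations only; this particular Session value decodes identically

decoded: {"channel": "RED", "archived": true, "factor": 1.5, "seq": 250, "quantity": 3}
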